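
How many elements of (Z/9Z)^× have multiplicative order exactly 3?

2

φ(9) = φ(3^2) = 3·(3−1) = 6 = 2 · 3.
Since (Z/9Z)^× is cyclic of order 6, the number of elements of order d is φ(d) when d | 6 and 0 otherwise.
3 | 6, and φ(3) = 3 − 1 = 2.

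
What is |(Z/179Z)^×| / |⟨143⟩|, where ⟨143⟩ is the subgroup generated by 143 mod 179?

ord(143) | φ(179) = 179 − 1 = 178 = 2 · 89.
Divisors of 178: 1, 2, 89, 178.
Compute 143^d (mod 179) for the divisors d until we hit 1:
143^1 ≡ 143 (mod 179)
143^2 ≡ 43 (mod 179)
143^89 ≡ 178 (mod 179)
143^178 ≡ 1 (mod 179) ✓
The order of 143 is 178, so the subgroup it generates has 178 elements.
The index is φ(179) / ord(143) = 178 / 178 = 1.

1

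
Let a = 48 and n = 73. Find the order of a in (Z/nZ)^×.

36

By Lagrange's theorem, ord_73(48) divides φ(73) = 73 − 1 = 72 = 2^3 · 3^2.
Divisors of 72: 1, 2, 3, 4, 6, 8, 9, 12, 18, 24, 36, 72.
Compute 48^d (mod 73) for the divisors d until we hit 1:
48^1 ≡ 48 (mod 73)
48^2 ≡ 41 (mod 73)
48^3 ≡ 70 (mod 73)
48^4 ≡ 2 (mod 73)
48^6 ≡ 9 (mod 73)
48^8 ≡ 4 (mod 73)
48^9 ≡ 46 (mod 73)
48^12 ≡ 8 (mod 73)
48^18 ≡ 72 (mod 73)
48^24 ≡ 64 (mod 73)
48^36 ≡ 1 (mod 73) ✓
Hence ord(48) = 36.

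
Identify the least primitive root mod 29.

φ(29) = 29 − 1 = 28 = 2^2 · 7.
Test candidates g = 2, 3, … against the prime factors q ∈ {2, 7} of φ(29): g is a generator iff g^(28/q) ≢ 1 for every such q.
g = 2: 2^14 ≡ 28; 2^4 ≡ 16 — none is 1, so 2 is a primitive root.
So 2 is the smallest generator of (Z/29Z)^×.

2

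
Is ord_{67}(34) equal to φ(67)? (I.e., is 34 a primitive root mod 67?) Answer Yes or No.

φ(67) = 67 − 1 = 66 = 2 · 3 · 11.
34 is a primitive root mod 67 iff 34^(φ(67)/q) ≢ 1 for every prime q | φ(67), i.e. q ∈ {2, 3, 11}.
34^33 ≡ 66 (mod 67)  [q = 2: ≢ 1 ✓]
34^22 ≡ 29 (mod 67)  [q = 3: ≢ 1 ✓]
34^6 ≡ 22 (mod 67)  [q = 11: ≢ 1 ✓]
None equal 1, so ord_67(34) = 66: 34 is a primitive root.

Yes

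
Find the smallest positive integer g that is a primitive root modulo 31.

φ(31) = 31 − 1 = 30 = 2 · 3 · 5.
g is a primitive root iff g^(30/q) ≢ 1 (mod 31) for each prime q ∈ {2, 3, 5}.
g = 2: 2^15 ≡ 1 — hits 1, so not a primitive root.
g = 3: 3^15 ≡ 30; 3^10 ≡ 25; 3^6 ≡ 16 — none is 1, so 3 is a primitive root.
Hence the least primitive root of 31 is 3.

3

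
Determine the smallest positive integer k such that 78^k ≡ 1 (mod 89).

11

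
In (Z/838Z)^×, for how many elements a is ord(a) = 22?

10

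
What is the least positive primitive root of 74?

φ(74) = φ(2)·φ(37) = 1·36 = 36 = 2^2 · 3^2.
Test candidates g = 2, 3, … against the prime factors q ∈ {2, 3} of φ(74): g is a generator iff g^(36/q) ≢ 1 for every such q.
g = 2: gcd(2, 74) = 2 > 1, not a unit — skip.
g = 3: 3^18 ≡ 1 — hits 1, so not a primitive root.
g = 4: gcd(4, 74) = 2 > 1, not a unit — skip.
g = 5: 5^18 ≡ 73; 5^12 ≡ 47 — none is 1, so 5 is a primitive root.
So 5 is the smallest generator of (Z/74Z)^×.

5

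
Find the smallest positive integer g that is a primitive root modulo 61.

φ(61) = 61 − 1 = 60 = 2^2 · 3 · 5.
Test candidates g = 2, 3, … against the prime factors q ∈ {2, 3, 5} of φ(61): g is a generator iff g^(60/q) ≢ 1 for every such q.
g = 2: 2^30 ≡ 60; 2^20 ≡ 47; 2^12 ≡ 9 — none is 1, so 2 is a primitive root.
So 2 is the smallest generator of (Z/61Z)^×.

2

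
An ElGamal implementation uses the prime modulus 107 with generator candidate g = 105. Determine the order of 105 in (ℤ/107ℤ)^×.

53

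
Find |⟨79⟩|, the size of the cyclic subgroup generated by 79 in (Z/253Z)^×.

110

ord(79) | φ(253) = φ(11·23) = (11−1)·(23−1) = 10·22 = 220 = 2^2 · 5 · 11.
Divisors of 220: 1, 2, 4, 5, 10, 11, 20, 22, 44, 55, 110, 220.
Compute 79^d (mod 253) for the divisors d until we hit 1:
79^1 ≡ 79 (mod 253)
79^2 ≡ 169 (mod 253)
79^4 ≡ 225 (mod 253)
79^5 ≡ 65 (mod 253)
79^10 ≡ 177 (mod 253)
79^11 ≡ 68 (mod 253)
79^20 ≡ 210 (mod 253)
79^22 ≡ 70 (mod 253)
79^44 ≡ 93 (mod 253)
79^55 ≡ 252 (mod 253)
79^110 ≡ 1 (mod 253) ✓
So ord_253(79) = 110.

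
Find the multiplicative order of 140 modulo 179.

178

ord(140) | φ(179) = 179 − 1 = 178 = 2 · 89.
Divisors of 178: 1, 2, 89, 178.
Check 140^d mod 179 for each divisor in increasing order:
140^1 ≡ 140 (mod 179)
140^2 ≡ 89 (mod 179)
140^89 ≡ 178 (mod 179)
140^178 ≡ 1 (mod 179) ✓
So ord_179(140) = 178.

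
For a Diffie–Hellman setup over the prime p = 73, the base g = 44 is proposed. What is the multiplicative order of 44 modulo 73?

72

ord(44) | φ(73) = 73 − 1 = 72 = 2^3 · 3^2.
Divisors of 72: 1, 2, 3, 4, 6, 8, 9, 12, 18, 24, 36, 72.
Test each divisor d:
44^1 ≡ 44
44^2 ≡ 38
44^3 ≡ 66
44^4 ≡ 57
44^6 ≡ 49
44^8 ≡ 37
44^9 ≡ 22
44^12 ≡ 65
44^18 ≡ 46
44^24 ≡ 64
44^36 ≡ 72
44^72 ≡ 1
Therefore the multiplicative order of 44 modulo 73 is 72.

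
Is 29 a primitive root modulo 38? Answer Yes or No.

φ(38) = φ(2)·φ(19) = 1·18 = 18 = 2 · 3^2.
It suffices to check that the order of 29 is not a proper divisor of 18: compute 29^(18/q) for q ∈ {2, 3}.
29^9 ≡ 37 (mod 38)  [q = 2: ≢ 1 ✓]
29^6 ≡ 11 (mod 38)  [q = 3: ≢ 1 ✓]
Every test exponent gives a nontrivial residue, hence 29 generates the full group.

Yes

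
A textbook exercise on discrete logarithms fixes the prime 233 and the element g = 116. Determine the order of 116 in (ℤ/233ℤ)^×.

58

The order of 116 must divide φ(233) = 233 − 1 = 232 = 2^3 · 29.
Divisors of 232: 1, 2, 4, 8, 29, 58, 116, 232.
Compute 116^d (mod 233) for the divisors d until we hit 1:
116^1 ≡ 116 (mod 233)
116^2 ≡ 175 (mod 233)
116^4 ≡ 102 (mod 233)
116^8 ≡ 152 (mod 233)
116^29 ≡ 232 (mod 233)
116^58 ≡ 1 (mod 233) ✓
Hence ord(116) = 58.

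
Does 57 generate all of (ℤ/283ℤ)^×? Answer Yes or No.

φ(283) = 283 − 1 = 282 = 2 · 3 · 47.
An element g generates (Z/283Z)^× iff g^(282/q) ≢ 1 (mod 283) for each prime q ∈ {2, 3, 47}.
57^141 ≡ 1 (mod 283)  [q = 2: ≡ 1 ✗]
57^94 ≡ 238 (mod 283)  [q = 3: ≢ 1 ✓]
57^6 ≡ 152 (mod 283)  [q = 47: ≢ 1 ✓]
57^141 ≡ 1 shows ord(57) | 141, strictly less than φ(283); not a primitive root.

No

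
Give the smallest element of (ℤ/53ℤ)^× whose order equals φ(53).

2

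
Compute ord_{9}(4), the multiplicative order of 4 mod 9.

3

ord(4) | φ(9) = φ(3^2) = 3·(3−1) = 6 = 2 · 3.
Divisors of 6: 1, 2, 3, 6.
Check 4^d mod 9 for each divisor in increasing order:
4^1 ≡ 4 (mod 9)
4^2 ≡ 7 (mod 9)
4^3 ≡ 1 (mod 9) ✓
The smallest such exponent is 3, so the order of 4 is 3.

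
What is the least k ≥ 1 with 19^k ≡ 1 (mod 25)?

10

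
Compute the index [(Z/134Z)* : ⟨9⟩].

By Lagrange's theorem, ord_134(9) divides φ(134) = φ(2)·φ(67) = 1·66 = 66 = 2 · 3 · 11.
Divisors of 66: 1, 2, 3, 6, 11, 22, 33, 66.
Check 9^d mod 134 for each divisor in increasing order:
9^1 ≡ 9 (mod 134)
9^2 ≡ 81 (mod 134)
9^3 ≡ 59 (mod 134)
9^6 ≡ 131 (mod 134)
9^11 ≡ 1 (mod 134) ✓
So ord_134(9) = 11, hence |⟨9⟩| = 11.
[(Z/134Z)^× : ⟨9⟩] = 66/11 = 6.

6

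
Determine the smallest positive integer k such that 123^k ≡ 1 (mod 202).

50

Since 123 ∈ (Z/202Z)^×, its order divides φ(202) = φ(2)·φ(101) = 1·100 = 100 = 2^2 · 5^2.
Divisors of 100: 1, 2, 4, 5, 10, 20, 25, 50, 100.
Compute 123^d (mod 202) for the divisors d until we hit 1:
123^1 ≡ 123 (mod 202)
123^2 ≡ 181 (mod 202)
123^4 ≡ 37 (mod 202)
123^5 ≡ 107 (mod 202)
123^10 ≡ 137 (mod 202)
123^20 ≡ 185 (mod 202)
123^25 ≡ 201 (mod 202)
123^50 ≡ 1 (mod 202) ✓
Therefore the multiplicative order of 123 modulo 202 is 50.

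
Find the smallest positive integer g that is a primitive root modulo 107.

φ(107) = 107 − 1 = 106 = 2 · 53.
Test candidates g = 2, 3, … against the prime factors q ∈ {2, 53} of φ(107): g is a generator iff g^(106/q) ≢ 1 for every such q.
g = 2: 2^53 ≡ 106; 2^2 ≡ 4 — none is 1, so 2 is a primitive root.
Hence the least primitive root of 107 is 2.

2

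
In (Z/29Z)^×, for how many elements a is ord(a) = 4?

2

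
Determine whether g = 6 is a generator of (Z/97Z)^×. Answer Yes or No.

No

φ(97) = 97 − 1 = 96 = 2^5 · 3.
It suffices to check that the order of 6 is not a proper divisor of 96: compute 6^(96/q) for q ∈ {2, 3}.
6^48 ≡ 1 (mod 97)  [q = 2: ≡ 1 ✗]
6^32 ≡ 61 (mod 97)  [q = 3: ≢ 1 ✓]
Since 6^48 ≡ 1, the order of 6 divides 48 < 96, so 6 is not a primitive root.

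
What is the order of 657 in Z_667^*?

308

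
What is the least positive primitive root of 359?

7

φ(359) = 359 − 1 = 358 = 2 · 179.
Test candidates g = 2, 3, … against the prime factors q ∈ {2, 179} of φ(359): g is a generator iff g^(358/q) ≢ 1 for every such q.
g = 2: 2^179 ≡ 1 — hits 1, so not a primitive root.
g = 3: 3^179 ≡ 1 — hits 1, so not a primitive root.
g = 4: 4^179 ≡ 1 — hits 1, so not a primitive root.
g = 5: 5^179 ≡ 1 — hits 1, so not a primitive root.
g = 6: 6^179 ≡ 1 — hits 1, so not a primitive root.
g = 7: 7^179 ≡ 358; 7^2 ≡ 49 — none is 1, so 7 is a primitive root.
The smallest primitive root modulo 359 is 7.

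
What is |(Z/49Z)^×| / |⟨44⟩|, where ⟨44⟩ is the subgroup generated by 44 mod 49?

2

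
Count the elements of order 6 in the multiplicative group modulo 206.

2

φ(206) = φ(2)·φ(103) = 1·102 = 102 = 2 · 3 · 17.
(Z/206Z)^× is cyclic (|G| = 102); a cyclic group of order m has exactly φ(d) elements of each order d | m, and none otherwise.
6 = 2 · 3 divides 102, and φ(6) = 2.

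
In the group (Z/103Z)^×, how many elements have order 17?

φ(103) = 103 − 1 = 102 = 2 · 3 · 17.
In a cyclic group of order 102, there are φ(d) elements of order d for each divisor d of 102, and zero for non-divisors.
17 | 102, and φ(17) = 17 − 1 = 16.

16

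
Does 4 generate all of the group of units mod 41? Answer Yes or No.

No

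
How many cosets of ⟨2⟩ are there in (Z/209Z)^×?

ord(2) | φ(209) = φ(11·19) = (11−1)·(19−1) = 10·18 = 180 = 2^2 · 3^2 · 5.
Divisors of 180: 1, 2, 3, 4, 5, 6, 9, 10, 12, 15, 18, 20, 30, 36, 45, 60, 90, 180.
Compute 2^d (mod 209) for the divisors d until we hit 1:
2^1 ≡ 2 (mod 209)
2^2 ≡ 4 (mod 209)
2^3 ≡ 8 (mod 209)
2^4 ≡ 16 (mod 209)
2^5 ≡ 32 (mod 209)
2^6 ≡ 64 (mod 209)
2^9 ≡ 94 (mod 209)
2^10 ≡ 188 (mod 209)
2^12 ≡ 125 (mod 209)
2^15 ≡ 164 (mod 209)
2^18 ≡ 58 (mod 209)
2^20 ≡ 23 (mod 209)
2^30 ≡ 144 (mod 209)
2^36 ≡ 20 (mod 209)
2^45 ≡ 208 (mod 209)
2^60 ≡ 45 (mod 209)
2^90 ≡ 1 (mod 209) ✓
The order of 2 is 90, so the subgroup it generates has 90 elements.
Index = |(Z/209Z)^×| / |⟨2⟩| = 180 / 90 = 2.

2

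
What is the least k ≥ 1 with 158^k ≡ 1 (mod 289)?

16

Since 158 ∈ (Z/289Z)^×, its order divides φ(289) = φ(17^2) = 17·(17−1) = 272 = 2^4 · 17.
Divisors of 272: 1, 2, 4, 8, 16, 17, 34, 68, 136, 272.
Test each divisor d:
158^1 ≡ 158
158^2 ≡ 110
158^4 ≡ 251
158^8 ≡ 288
158^16 ≡ 1
So ord_289(158) = 16.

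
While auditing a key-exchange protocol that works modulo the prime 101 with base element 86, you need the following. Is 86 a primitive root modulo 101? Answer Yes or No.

Yes

φ(101) = 101 − 1 = 100 = 2^2 · 5^2.
86 is a primitive root mod 101 iff 86^(φ(101)/q) ≢ 1 for every prime q | φ(101), i.e. q ∈ {2, 5}.
86^50 ≡ 100 (mod 101)  [q = 2: ≢ 1 ✓]
86^20 ≡ 87 (mod 101)  [q = 5: ≢ 1 ✓]
None equal 1, so ord_101(86) = 100: 86 is a primitive root.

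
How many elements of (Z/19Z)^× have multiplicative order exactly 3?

2

φ(19) = 19 − 1 = 18 = 2 · 3^2.
In a cyclic group of order 18, there are φ(d) elements of order d for each divisor d of 18, and zero for non-divisors.
3 | 18, and φ(3) = 3 − 1 = 2.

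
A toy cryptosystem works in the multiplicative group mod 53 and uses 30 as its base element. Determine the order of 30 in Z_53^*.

4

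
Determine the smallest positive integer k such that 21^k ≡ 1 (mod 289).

Since 21 ∈ (Z/289Z)^×, its order divides φ(289) = φ(17^2) = 17·(17−1) = 272 = 2^4 · 17.
Divisors of 272: 1, 2, 4, 8, 16, 17, 34, 68, 136, 272.
Evaluate successive powers at the divisors of 272:
21^1 ≡ 21 (mod 289)
21^2 ≡ 152 (mod 289)
21^4 ≡ 273 (mod 289)
21^8 ≡ 256 (mod 289)
21^16 ≡ 222 (mod 289)
21^17 ≡ 38 (mod 289)
21^34 ≡ 288 (mod 289)
21^68 ≡ 1 (mod 289) ✓
Therefore the multiplicative order of 21 modulo 289 is 68.

68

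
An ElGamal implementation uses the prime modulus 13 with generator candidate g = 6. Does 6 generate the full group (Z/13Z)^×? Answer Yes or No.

Yes

φ(13) = 13 − 1 = 12 = 2^2 · 3.
6 is a primitive root mod 13 iff 6^(φ(13)/q) ≢ 1 for every prime q | φ(13), i.e. q ∈ {2, 3}.
6^6 ≡ 12 (mod 13)  [q = 2: ≢ 1 ✓]
6^4 ≡ 9 (mod 13)  [q = 3: ≢ 1 ✓]
All checks pass, so 6 has order 12 and is a primitive root modulo 13.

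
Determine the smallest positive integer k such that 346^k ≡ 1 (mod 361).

171

The order of 346 must divide φ(361) = φ(19^2) = 19·(19−1) = 342 = 2 · 3^2 · 19.
Divisors of 342: 1, 2, 3, 6, 9, 18, 19, 38, 57, 114, 171, 342.
Evaluate successive powers at the divisors of 342:
346^1 ≡ 346
346^2 ≡ 225
346^3 ≡ 235
346^6 ≡ 353
346^9 ≡ 286
346^18 ≡ 210
346^19 ≡ 99
346^38 ≡ 54
346^57 ≡ 292
346^114 ≡ 68
346^171 ≡ 1
The smallest such exponent is 171, so the order of 346 is 171.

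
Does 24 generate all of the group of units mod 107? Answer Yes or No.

Yes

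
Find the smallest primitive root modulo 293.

2

φ(293) = 293 − 1 = 292 = 2^2 · 73.
Test candidates g = 2, 3, … against the prime factors q ∈ {2, 73} of φ(293): g is a generator iff g^(292/q) ≢ 1 for every such q.
g = 2: 2^146 ≡ 292; 2^4 ≡ 16 — none is 1, so 2 is a primitive root.
The smallest primitive root modulo 293 is 2.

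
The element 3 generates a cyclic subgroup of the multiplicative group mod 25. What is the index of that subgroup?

1

The order of 3 must divide φ(25) = φ(5^2) = 5·(5−1) = 20 = 2^2 · 5.
Divisors of 20: 1, 2, 4, 5, 10, 20.
Evaluate successive powers at the divisors of 20:
3^1 ≡ 3
3^2 ≡ 9
3^4 ≡ 6
3^5 ≡ 18
3^10 ≡ 24
3^20 ≡ 1
So ord_25(3) = 20, hence |⟨3⟩| = 20.
Index = |(Z/25Z)^×| / |⟨3⟩| = 20 / 20 = 1.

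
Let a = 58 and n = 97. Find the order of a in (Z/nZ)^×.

ord(58) | φ(97) = 97 − 1 = 96 = 2^5 · 3.
Divisors of 96: 1, 2, 3, 4, 6, 8, 12, 16, 24, 32, 48, 96.
Evaluate successive powers at the divisors of 96:
58^1 ≡ 58
58^2 ≡ 66
58^3 ≡ 45
58^4 ≡ 88
58^6 ≡ 85
58^8 ≡ 81
58^12 ≡ 47
58^16 ≡ 62
58^24 ≡ 75
58^32 ≡ 61
58^48 ≡ 96
58^96 ≡ 1
Therefore the multiplicative order of 58 modulo 97 is 96.

96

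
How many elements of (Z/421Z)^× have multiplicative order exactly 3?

2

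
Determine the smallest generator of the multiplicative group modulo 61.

2

φ(61) = 61 − 1 = 60 = 2^2 · 3 · 5.
g is a primitive root iff g^(60/q) ≢ 1 (mod 61) for each prime q ∈ {2, 3, 5}.
g = 2: 2^30 ≡ 60; 2^20 ≡ 47; 2^12 ≡ 9 — none is 1, so 2 is a primitive root.
Hence the least primitive root of 61 is 2.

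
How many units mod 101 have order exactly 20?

φ(101) = 101 − 1 = 100 = 2^2 · 5^2.
Since (Z/101Z)^× is cyclic of order 100, the number of elements of order d is φ(d) when d | 100 and 0 otherwise.
20 = 2^2 · 5 divides 100, and φ(20) = 8.

8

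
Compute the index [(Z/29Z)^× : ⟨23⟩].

4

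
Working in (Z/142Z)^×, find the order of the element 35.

By Lagrange's theorem, ord_142(35) divides φ(142) = φ(2)·φ(71) = 1·70 = 70 = 2 · 5 · 7.
Divisors of 70: 1, 2, 5, 7, 10, 14, 35, 70.
Compute 35^d (mod 142) for the divisors d until we hit 1:
35^1 ≡ 35
35^2 ≡ 89
35^5 ≡ 51
35^7 ≡ 137
35^10 ≡ 45
35^14 ≡ 25
35^35 ≡ 141
35^70 ≡ 1
Hence ord(35) = 70.

70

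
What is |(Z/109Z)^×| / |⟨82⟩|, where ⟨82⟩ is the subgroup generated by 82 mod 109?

6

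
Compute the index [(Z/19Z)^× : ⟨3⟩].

1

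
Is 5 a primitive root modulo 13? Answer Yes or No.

No

φ(13) = 13 − 1 = 12 = 2^2 · 3.
Test 5^(12/q) mod 13 for each prime factor q of 12:
5^6 ≡ 12 (mod 13)  [q = 2: ≢ 1 ✓]
5^4 ≡ 1 (mod 13)  [q = 3: ≡ 1 ✗]
5^4 ≡ 1 shows ord(5) | 4, strictly less than φ(13); not a primitive root.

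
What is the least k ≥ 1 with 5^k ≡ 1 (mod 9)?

6

By Lagrange's theorem, ord_9(5) divides φ(9) = φ(3^2) = 3·(3−1) = 6 = 2 · 3.
Divisors of 6: 1, 2, 3, 6.
Compute 5^d (mod 9) for the divisors d until we hit 1:
5^1 ≡ 5
5^2 ≡ 7
5^3 ≡ 8
5^6 ≡ 1
The smallest such exponent is 6, so the order of 5 is 6.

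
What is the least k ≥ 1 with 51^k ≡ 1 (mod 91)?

Since 51 ∈ (Z/91Z)^×, its order divides φ(91) = φ(7·13) = (7−1)·(13−1) = 6·12 = 72 = 2^3 · 3^2.
Divisors of 72: 1, 2, 3, 4, 6, 8, 9, 12, 18, 24, 36, 72.
Evaluate successive powers at the divisors of 72:
51^1 ≡ 51 (mod 91)
51^2 ≡ 53 (mod 91)
51^3 ≡ 64 (mod 91)
51^4 ≡ 79 (mod 91)
51^6 ≡ 1 (mod 91) ✓
The smallest such exponent is 6, so the order of 51 is 6.

6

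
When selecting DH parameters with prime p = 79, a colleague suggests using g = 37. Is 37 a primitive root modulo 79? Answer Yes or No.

φ(79) = 79 − 1 = 78 = 2 · 3 · 13.
It suffices to check that the order of 37 is not a proper divisor of 78: compute 37^(78/q) for q ∈ {2, 3, 13}.
37^39 ≡ 78 (mod 79)  [q = 2: ≢ 1 ✓]
37^26 ≡ 23 (mod 79)  [q = 3: ≢ 1 ✓]
37^6 ≡ 38 (mod 79)  [q = 13: ≢ 1 ✓]
Every test exponent gives a nontrivial residue, hence 37 generates the full group.

Yes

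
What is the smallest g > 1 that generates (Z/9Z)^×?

2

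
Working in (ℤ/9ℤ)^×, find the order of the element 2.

6

Since 2 ∈ (Z/9Z)^×, its order divides φ(9) = φ(3^2) = 3·(3−1) = 6 = 2 · 3.
Divisors of 6: 1, 2, 3, 6.
Compute 2^d (mod 9) for the divisors d until we hit 1:
2^1 ≡ 2 (mod 9)
2^2 ≡ 4 (mod 9)
2^3 ≡ 8 (mod 9)
2^6 ≡ 1 (mod 9) ✓
Hence ord(2) = 6.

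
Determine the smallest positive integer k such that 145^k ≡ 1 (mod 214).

106

Since 145 ∈ (Z/214Z)^×, its order divides φ(214) = φ(2)·φ(107) = 1·106 = 106 = 2 · 53.
Divisors of 106: 1, 2, 53, 106.
Compute 145^d (mod 214) for the divisors d until we hit 1:
145^1 ≡ 145 (mod 214)
145^2 ≡ 53 (mod 214)
145^53 ≡ 213 (mod 214)
145^106 ≡ 1 (mod 214) ✓
Hence ord(145) = 106.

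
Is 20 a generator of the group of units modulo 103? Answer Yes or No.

φ(103) = 103 − 1 = 102 = 2 · 3 · 17.
Test 20^(102/q) mod 103 for each prime factor q of 102:
20^51 ≡ 102 (mod 103)  [q = 2: ≢ 1 ✓]
20^34 ≡ 46 (mod 103)  [q = 3: ≢ 1 ✓]
20^6 ≡ 23 (mod 103)  [q = 17: ≢ 1 ✓]
None equal 1, so ord_103(20) = 102: 20 is a primitive root.

Yes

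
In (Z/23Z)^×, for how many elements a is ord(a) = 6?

0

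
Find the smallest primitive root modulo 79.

φ(79) = 79 − 1 = 78 = 2 · 3 · 13.
Test candidates g = 2, 3, … against the prime factors q ∈ {2, 3, 13} of φ(79): g is a generator iff g^(78/q) ≢ 1 for every such q.
g = 2: 2^39 ≡ 1 — hits 1, so not a primitive root.
g = 3: 3^39 ≡ 78; 3^26 ≡ 23; 3^6 ≡ 18 — none is 1, so 3 is a primitive root.
So 3 is the smallest generator of (Z/79Z)^×.

3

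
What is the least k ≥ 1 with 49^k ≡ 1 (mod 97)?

By Lagrange's theorem, ord_97(49) divides φ(97) = 97 − 1 = 96 = 2^5 · 3.
Divisors of 96: 1, 2, 3, 4, 6, 8, 12, 16, 24, 32, 48, 96.
Test each divisor d:
49^1 ≡ 49 (mod 97)
49^2 ≡ 73 (mod 97)
49^3 ≡ 85 (mod 97)
49^4 ≡ 91 (mod 97)
49^6 ≡ 47 (mod 97)
49^8 ≡ 36 (mod 97)
49^12 ≡ 75 (mod 97)
49^16 ≡ 35 (mod 97)
49^24 ≡ 96 (mod 97)
49^32 ≡ 61 (mod 97)
49^48 ≡ 1 (mod 97) ✓
So ord_97(49) = 48.

48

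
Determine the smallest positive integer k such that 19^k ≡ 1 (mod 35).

6

ord(19) | φ(35) = φ(5·7) = (5−1)·(7−1) = 4·6 = 24 = 2^3 · 3.
Divisors of 24: 1, 2, 3, 4, 6, 8, 12, 24.
Test each divisor d:
19^1 ≡ 19
19^2 ≡ 11
19^3 ≡ 34
19^4 ≡ 16
19^6 ≡ 1
Therefore the multiplicative order of 19 modulo 35 is 6.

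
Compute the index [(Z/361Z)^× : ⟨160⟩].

The order of 160 must divide φ(361) = φ(19^2) = 19·(19−1) = 342 = 2 · 3^2 · 19.
Divisors of 342: 1, 2, 3, 6, 9, 18, 19, 38, 57, 114, 171, 342.
Check 160^d mod 361 for each divisor in increasing order:
160^1 ≡ 160 (mod 361)
160^2 ≡ 330 (mod 361)
160^3 ≡ 94 (mod 361)
160^6 ≡ 172 (mod 361)
160^9 ≡ 284 (mod 361)
160^18 ≡ 153 (mod 361)
160^19 ≡ 293 (mod 361)
160^38 ≡ 292 (mod 361)
160^57 ≡ 360 (mod 361)
160^114 ≡ 1 (mod 361) ✓
Thus |⟨160⟩| = ord(160) = 114.
[(Z/361Z)^× : ⟨160⟩] = 342/114 = 3.

3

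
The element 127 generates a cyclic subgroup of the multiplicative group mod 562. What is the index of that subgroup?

1

ord(127) | φ(562) = φ(2)·φ(281) = 1·280 = 280 = 2^3 · 5 · 7.
Divisors of 280: 1, 2, 4, 5, 7, 8, 10, 14, 20, 28, 35, 40, 56, 70, 140, 280.
Test each divisor d:
127^1 ≡ 127
127^2 ≡ 393
127^4 ≡ 461
127^5 ≡ 99
127^7 ≡ 129
127^8 ≡ 85
127^10 ≡ 247
127^14 ≡ 343
127^20 ≡ 313
127^28 ≡ 191
127^35 ≡ 473
127^40 ≡ 181
127^56 ≡ 513
127^70 ≡ 53
127^140 ≡ 561
127^280 ≡ 1
So ord_562(127) = 280, hence |⟨127⟩| = 280.
The index is φ(562) / ord(127) = 280 / 280 = 1.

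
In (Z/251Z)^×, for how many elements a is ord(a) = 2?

φ(251) = 251 − 1 = 250 = 2 · 5^3.
(Z/251Z)^× is cyclic (|G| = 250); a cyclic group of order m has exactly φ(d) elements of each order d | m, and none otherwise.
2 | 250, and φ(2) = 2 − 1 = 1.

1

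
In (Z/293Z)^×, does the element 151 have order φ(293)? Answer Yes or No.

φ(293) = 293 − 1 = 292 = 2^2 · 73.
Test 151^(292/q) mod 293 for each prime factor q of 292:
151^146 ≡ 292 (mod 293)  [q = 2: ≢ 1 ✓]
151^4 ≡ 172 (mod 293)  [q = 73: ≢ 1 ✓]
None equal 1, so ord_293(151) = 292: 151 is a primitive root.

Yes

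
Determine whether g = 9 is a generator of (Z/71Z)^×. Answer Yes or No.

No

φ(71) = 71 − 1 = 70 = 2 · 5 · 7.
Test 9^(70/q) mod 71 for each prime factor q of 70:
9^35 ≡ 1 (mod 71)  [q = 2: ≡ 1 ✗]
9^14 ≡ 5 (mod 71)  [q = 5: ≢ 1 ✓]
9^10 ≡ 32 (mod 71)  [q = 7: ≢ 1 ✓]
Since 9^35 ≡ 1, the order of 9 divides 35 < 70, so 9 is not a primitive root.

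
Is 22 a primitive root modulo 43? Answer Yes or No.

φ(43) = 43 − 1 = 42 = 2 · 3 · 7.
An element g generates (Z/43Z)^× iff g^(42/q) ≢ 1 (mod 43) for each prime q ∈ {2, 3, 7}.
22^21 ≡ 42 (mod 43)  [q = 2: ≢ 1 ✓]
22^14 ≡ 1 (mod 43)  [q = 3: ≡ 1 ✗]
22^6 ≡ 41 (mod 43)  [q = 7: ≢ 1 ✓]
Since 22^14 ≡ 1, the order of 22 divides 14 < 42, so 22 is not a primitive root.

No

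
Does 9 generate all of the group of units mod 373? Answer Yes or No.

No

φ(373) = 373 − 1 = 372 = 2^2 · 3 · 31.
It suffices to check that the order of 9 is not a proper divisor of 372: compute 9^(372/q) for q ∈ {2, 3, 31}.
9^186 ≡ 1 (mod 373)  [q = 2: ≡ 1 ✗]
9^124 ≡ 88 (mod 373)  [q = 3: ≢ 1 ✓]
9^12 ≡ 342 (mod 373)  [q = 31: ≢ 1 ✓]
The check at q = 2 fails, so 9 generates a proper subgroup.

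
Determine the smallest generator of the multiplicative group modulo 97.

5

φ(97) = 97 − 1 = 96 = 2^5 · 3.
g is a primitive root iff g^(96/q) ≢ 1 (mod 97) for each prime q ∈ {2, 3}.
g = 2: 2^48 ≡ 1 — hits 1, so not a primitive root.
g = 3: 3^48 ≡ 1 — hits 1, so not a primitive root.
g = 4: 4^48 ≡ 1 — hits 1, so not a primitive root.
g = 5: 5^48 ≡ 96; 5^32 ≡ 35 — none is 1, so 5 is a primitive root.
The smallest primitive root modulo 97 is 5.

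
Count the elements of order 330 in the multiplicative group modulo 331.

80

φ(331) = 331 − 1 = 330 = 2 · 3 · 5 · 11.
Since (Z/331Z)^× is cyclic of order 330, the number of elements of order d is φ(d) when d | 330 and 0 otherwise.
330 = 2 · 3 · 5 · 11 divides 330, and φ(330) = 80.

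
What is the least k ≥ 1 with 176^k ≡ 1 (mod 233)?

ord(176) | φ(233) = 233 − 1 = 232 = 2^3 · 29.
Divisors of 232: 1, 2, 4, 8, 29, 58, 116, 232.
Compute 176^d (mod 233) for the divisors d until we hit 1:
176^1 ≡ 176
176^2 ≡ 220
176^4 ≡ 169
176^8 ≡ 135
176^29 ≡ 12
176^58 ≡ 144
176^116 ≡ 232
176^232 ≡ 1
So ord_233(176) = 232.

232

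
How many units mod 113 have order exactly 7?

6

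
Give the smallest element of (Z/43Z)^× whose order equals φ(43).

3

φ(43) = 43 − 1 = 42 = 2 · 3 · 7.
Test candidates g = 2, 3, … against the prime factors q ∈ {2, 3, 7} of φ(43): g is a generator iff g^(42/q) ≢ 1 for every such q.
g = 2: 2^21 ≡ 42; 2^14 ≡ 1 — hits 1, so not a primitive root.
g = 3: 3^21 ≡ 42; 3^14 ≡ 36; 3^6 ≡ 41 — none is 1, so 3 is a primitive root.
Hence the least primitive root of 43 is 3.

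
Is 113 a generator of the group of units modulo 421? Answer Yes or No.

No

φ(421) = 421 − 1 = 420 = 2^2 · 3 · 5 · 7.
113 is a primitive root mod 421 iff 113^(φ(421)/q) ≢ 1 for every prime q | φ(421), i.e. q ∈ {2, 3, 5, 7}.
113^210 ≡ 1 (mod 421)  [q = 2: ≡ 1 ✗]
113^140 ≡ 1 (mod 421)  [q = 3: ≡ 1 ✗]
113^84 ≡ 252 (mod 421)  [q = 5: ≢ 1 ✓]
113^60 ≡ 75 (mod 421)  [q = 7: ≢ 1 ✓]
The check at q = 2 fails, so 113 generates a proper subgroup.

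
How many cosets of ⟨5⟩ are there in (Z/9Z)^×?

The order of 5 must divide φ(9) = φ(3^2) = 3·(3−1) = 6 = 2 · 3.
Divisors of 6: 1, 2, 3, 6.
Check 5^d mod 9 for each divisor in increasing order:
5^1 ≡ 5
5^2 ≡ 7
5^3 ≡ 8
5^6 ≡ 1
The order of 5 is 6, so the subgroup it generates has 6 elements.
Index = |(Z/9Z)^×| / |⟨5⟩| = 6 / 6 = 1.

1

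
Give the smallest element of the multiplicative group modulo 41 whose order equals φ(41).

6

φ(41) = 41 − 1 = 40 = 2^3 · 5.
Test candidates g = 2, 3, … against the prime factors q ∈ {2, 5} of φ(41): g is a generator iff g^(40/q) ≢ 1 for every such q.
g = 2: 2^20 ≡ 1 — hits 1, so not a primitive root.
g = 3: 3^20 ≡ 40; 3^8 ≡ 1 — hits 1, so not a primitive root.
g = 4: 4^20 ≡ 1 — hits 1, so not a primitive root.
g = 5: 5^20 ≡ 1 — hits 1, so not a primitive root.
g = 6: 6^20 ≡ 40; 6^8 ≡ 10 — none is 1, so 6 is a primitive root.
So 6 is the smallest generator of (Z/41Z)^×.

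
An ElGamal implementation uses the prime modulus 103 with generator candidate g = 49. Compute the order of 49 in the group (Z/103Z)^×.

Since 49 ∈ (Z/103Z)^×, its order divides φ(103) = 103 − 1 = 102 = 2 · 3 · 17.
Divisors of 102: 1, 2, 3, 6, 17, 34, 51, 102.
Check 49^d mod 103 for each divisor in increasing order:
49^1 ≡ 49
49^2 ≡ 32
49^3 ≡ 23
49^6 ≡ 14
49^17 ≡ 56
49^34 ≡ 46
49^51 ≡ 1
Hence ord(49) = 51.

51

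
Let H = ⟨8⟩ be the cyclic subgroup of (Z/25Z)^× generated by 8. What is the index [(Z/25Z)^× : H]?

Since 8 ∈ (Z/25Z)^×, its order divides φ(25) = φ(5^2) = 5·(5−1) = 20 = 2^2 · 5.
Divisors of 20: 1, 2, 4, 5, 10, 20.
Test each divisor d:
8^1 ≡ 8 (mod 25)
8^2 ≡ 14 (mod 25)
8^4 ≡ 21 (mod 25)
8^5 ≡ 18 (mod 25)
8^10 ≡ 24 (mod 25)
8^20 ≡ 1 (mod 25) ✓
So ord_25(8) = 20, hence |⟨8⟩| = 20.
Index = |(Z/25Z)^×| / |⟨8⟩| = 20 / 20 = 1.

1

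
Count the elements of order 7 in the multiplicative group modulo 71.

6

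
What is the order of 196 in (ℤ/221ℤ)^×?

8

The order of 196 must divide φ(221) = φ(13·17) = (13−1)·(17−1) = 12·16 = 192 = 2^6 · 3.
Divisors of 192: 1, 2, 3, 4, 6, 8, 12, 16, 24, 32, 48, 64, 96, 192.
Evaluate successive powers at the divisors of 192:
196^1 ≡ 196 (mod 221)
196^2 ≡ 183 (mod 221)
196^3 ≡ 66 (mod 221)
196^4 ≡ 118 (mod 221)
196^6 ≡ 157 (mod 221)
196^8 ≡ 1 (mod 221) ✓
Therefore the multiplicative order of 196 modulo 221 is 8.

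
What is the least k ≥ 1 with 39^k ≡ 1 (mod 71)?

14

Since 39 ∈ (Z/71Z)^×, its order divides φ(71) = 71 − 1 = 70 = 2 · 5 · 7.
Divisors of 70: 1, 2, 5, 7, 10, 14, 35, 70.
Check 39^d mod 71 for each divisor in increasing order:
39^1 ≡ 39 (mod 71)
39^2 ≡ 30 (mod 71)
39^5 ≡ 26 (mod 71)
39^7 ≡ 70 (mod 71)
39^10 ≡ 37 (mod 71)
39^14 ≡ 1 (mod 71) ✓
So ord_71(39) = 14.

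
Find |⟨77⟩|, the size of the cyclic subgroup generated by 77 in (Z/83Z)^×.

41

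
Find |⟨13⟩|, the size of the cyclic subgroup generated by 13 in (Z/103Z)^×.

17

The order of 13 must divide φ(103) = 103 − 1 = 102 = 2 · 3 · 17.
Divisors of 102: 1, 2, 3, 6, 17, 34, 51, 102.
Evaluate successive powers at the divisors of 102:
13^1 ≡ 13
13^2 ≡ 66
13^3 ≡ 34
13^6 ≡ 23
13^17 ≡ 1
So ord_103(13) = 17.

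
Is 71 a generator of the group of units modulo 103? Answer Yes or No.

Yes

φ(103) = 103 − 1 = 102 = 2 · 3 · 17.
It suffices to check that the order of 71 is not a proper divisor of 102: compute 71^(102/q) for q ∈ {2, 3, 17}.
71^51 ≡ 102 (mod 103)  [q = 2: ≢ 1 ✓]
71^34 ≡ 56 (mod 103)  [q = 3: ≢ 1 ✓]
71^6 ≡ 93 (mod 103)  [q = 17: ≢ 1 ✓]
All checks pass, so 71 has order 102 and is a primitive root modulo 103.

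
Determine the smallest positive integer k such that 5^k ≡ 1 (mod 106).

52

ord(5) | φ(106) = φ(2)·φ(53) = 1·52 = 52 = 2^2 · 13.
Divisors of 52: 1, 2, 4, 13, 26, 52.
Check 5^d mod 106 for each divisor in increasing order:
5^1 ≡ 5
5^2 ≡ 25
5^4 ≡ 95
5^13 ≡ 23
5^26 ≡ 105
5^52 ≡ 1
Hence ord(5) = 52.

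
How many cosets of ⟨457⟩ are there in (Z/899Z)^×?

12

ord(457) | φ(899) = φ(29·31) = (29−1)·(31−1) = 28·30 = 840 = 2^3 · 3 · 5 · 7.
Divisors of 840: 1, 2, 3, 4, 5, 6, 7, 8, 10, 12, 14, 15, 20, 21, 24, 28, 30, 35, 40, 42, 56, 60, 70, 84, 105, 120, 140, 168, 210, 280, 420, 840.
Check 457^d mod 899 for each divisor in increasing order:
457^1 ≡ 457 (mod 899)
457^2 ≡ 281 (mod 899)
457^3 ≡ 759 (mod 899)
457^4 ≡ 748 (mod 899)
457^5 ≡ 216 (mod 899)
457^6 ≡ 721 (mod 899)
457^7 ≡ 463 (mod 899)
457^8 ≡ 326 (mod 899)
457^10 ≡ 807 (mod 899)
457^12 ≡ 219 (mod 899)
457^14 ≡ 407 (mod 899)
457^15 ≡ 805 (mod 899)
457^20 ≡ 373 (mod 899)
457^21 ≡ 550 (mod 899)
457^24 ≡ 314 (mod 899)
457^28 ≡ 233 (mod 899)
457^30 ≡ 745 (mod 899)
457^35 ≡ 898 (mod 899)
457^40 ≡ 683 (mod 899)
457^42 ≡ 436 (mod 899)
457^56 ≡ 349 (mod 899)
457^60 ≡ 342 (mod 899)
457^70 ≡ 1 (mod 899) ✓
So ord_899(457) = 70, hence |⟨457⟩| = 70.
[(Z/899Z)^× : ⟨457⟩] = 840/70 = 12.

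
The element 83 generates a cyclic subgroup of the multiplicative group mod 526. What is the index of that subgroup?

ord(83) | φ(526) = φ(2)·φ(263) = 1·262 = 262 = 2 · 131.
Divisors of 262: 1, 2, 131, 262.
Evaluate successive powers at the divisors of 262:
83^1 ≡ 83 (mod 526)
83^2 ≡ 51 (mod 526)
83^131 ≡ 1 (mod 526) ✓
So ord_526(83) = 131, hence |⟨83⟩| = 131.
Index = |(Z/526Z)^×| / |⟨83⟩| = 262 / 131 = 2.

2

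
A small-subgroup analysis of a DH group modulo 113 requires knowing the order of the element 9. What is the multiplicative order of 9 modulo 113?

56

The order of 9 must divide φ(113) = 113 − 1 = 112 = 2^4 · 7.
Divisors of 112: 1, 2, 4, 7, 8, 14, 16, 28, 56, 112.
Compute 9^d (mod 113) for the divisors d until we hit 1:
9^1 ≡ 9 (mod 113)
9^2 ≡ 81 (mod 113)
9^4 ≡ 7 (mod 113)
9^7 ≡ 18 (mod 113)
9^8 ≡ 49 (mod 113)
9^14 ≡ 98 (mod 113)
9^16 ≡ 28 (mod 113)
9^28 ≡ 112 (mod 113)
9^56 ≡ 1 (mod 113) ✓
Hence ord(9) = 56.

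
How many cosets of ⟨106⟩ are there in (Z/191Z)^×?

1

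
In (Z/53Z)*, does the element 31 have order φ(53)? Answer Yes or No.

Yes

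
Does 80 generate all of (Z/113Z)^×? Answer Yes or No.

φ(113) = 113 − 1 = 112 = 2^4 · 7.
Test 80^(112/q) mod 113 for each prime factor q of 112:
80^56 ≡ 112 (mod 113)  [q = 2: ≢ 1 ✓]
80^16 ≡ 109 (mod 113)  [q = 7: ≢ 1 ✓]
Every test exponent gives a nontrivial residue, hence 80 generates the full group.

Yes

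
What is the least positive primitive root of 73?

φ(73) = 73 − 1 = 72 = 2^3 · 3^2.
g is a primitive root iff g^(72/q) ≢ 1 (mod 73) for each prime q ∈ {2, 3}.
g = 2: 2^36 ≡ 1 — hits 1, so not a primitive root.
g = 3: 3^36 ≡ 1 — hits 1, so not a primitive root.
g = 4: 4^36 ≡ 1 — hits 1, so not a primitive root.
g = 5: 5^36 ≡ 72; 5^24 ≡ 8 — none is 1, so 5 is a primitive root.
Hence the least primitive root of 73 is 5.

5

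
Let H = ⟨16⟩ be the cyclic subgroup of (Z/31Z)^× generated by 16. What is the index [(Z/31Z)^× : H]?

ord(16) | φ(31) = 31 − 1 = 30 = 2 · 3 · 5.
Divisors of 30: 1, 2, 3, 5, 6, 10, 15, 30.
Test each divisor d:
16^1 ≡ 16 (mod 31)
16^2 ≡ 8 (mod 31)
16^3 ≡ 4 (mod 31)
16^5 ≡ 1 (mod 31) ✓
Thus |⟨16⟩| = ord(16) = 5.
Index = |(Z/31Z)^×| / |⟨16⟩| = 30 / 5 = 6.

6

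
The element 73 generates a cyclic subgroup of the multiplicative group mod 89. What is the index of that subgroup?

By Lagrange's theorem, ord_89(73) divides φ(89) = 89 − 1 = 88 = 2^3 · 11.
Divisors of 88: 1, 2, 4, 8, 11, 22, 44, 88.
Test each divisor d:
73^1 ≡ 73 (mod 89)
73^2 ≡ 78 (mod 89)
73^4 ≡ 32 (mod 89)
73^8 ≡ 45 (mod 89)
73^11 ≡ 88 (mod 89)
73^22 ≡ 1 (mod 89) ✓
The order of 73 is 22, so the subgroup it generates has 22 elements.
The index is φ(89) / ord(73) = 88 / 22 = 4.

4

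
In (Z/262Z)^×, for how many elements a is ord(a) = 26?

12

φ(262) = φ(2)·φ(131) = 1·130 = 130 = 2 · 5 · 13.
In a cyclic group of order 130, there are φ(d) elements of order d for each divisor d of 130, and zero for non-divisors.
26 = 2 · 13 divides 130, and φ(26) = 12.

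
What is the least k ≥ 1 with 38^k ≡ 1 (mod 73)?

The order of 38 must divide φ(73) = 73 − 1 = 72 = 2^3 · 3^2.
Divisors of 72: 1, 2, 3, 4, 6, 8, 9, 12, 18, 24, 36, 72.
Compute 38^d (mod 73) for the divisors d until we hit 1:
38^1 ≡ 38 (mod 73)
38^2 ≡ 57 (mod 73)
38^3 ≡ 49 (mod 73)
38^4 ≡ 37 (mod 73)
38^6 ≡ 65 (mod 73)
38^8 ≡ 55 (mod 73)
38^9 ≡ 46 (mod 73)
38^12 ≡ 64 (mod 73)
38^18 ≡ 72 (mod 73)
38^24 ≡ 8 (mod 73)
38^36 ≡ 1 (mod 73) ✓
So ord_73(38) = 36.

36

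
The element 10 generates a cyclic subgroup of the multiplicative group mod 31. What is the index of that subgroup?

2

Since 10 ∈ (Z/31Z)^×, its order divides φ(31) = 31 − 1 = 30 = 2 · 3 · 5.
Divisors of 30: 1, 2, 3, 5, 6, 10, 15, 30.
Evaluate successive powers at the divisors of 30:
10^1 ≡ 10 (mod 31)
10^2 ≡ 7 (mod 31)
10^3 ≡ 8 (mod 31)
10^5 ≡ 25 (mod 31)
10^6 ≡ 2 (mod 31)
10^10 ≡ 5 (mod 31)
10^15 ≡ 1 (mod 31) ✓
Thus |⟨10⟩| = ord(10) = 15.
[(Z/31Z)^× : ⟨10⟩] = 30/15 = 2.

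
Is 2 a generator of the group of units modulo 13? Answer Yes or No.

Yes

φ(13) = 13 − 1 = 12 = 2^2 · 3.
An element g generates (Z/13Z)^× iff g^(12/q) ≢ 1 (mod 13) for each prime q ∈ {2, 3}.
2^6 ≡ 12 (mod 13)  [q = 2: ≢ 1 ✓]
2^4 ≡ 3 (mod 13)  [q = 3: ≢ 1 ✓]
All checks pass, so 2 has order 12 and is a primitive root modulo 13.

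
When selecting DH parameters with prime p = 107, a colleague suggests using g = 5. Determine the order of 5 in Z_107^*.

By Lagrange's theorem, ord_107(5) divides φ(107) = 107 − 1 = 106 = 2 · 53.
Divisors of 106: 1, 2, 53, 106.
Evaluate successive powers at the divisors of 106:
5^1 ≡ 5 (mod 107)
5^2 ≡ 25 (mod 107)
5^53 ≡ 106 (mod 107)
5^106 ≡ 1 (mod 107) ✓
Therefore the multiplicative order of 5 modulo 107 is 106.

106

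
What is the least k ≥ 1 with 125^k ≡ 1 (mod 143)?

The order of 125 must divide φ(143) = φ(11·13) = (11−1)·(13−1) = 10·12 = 120 = 2^3 · 3 · 5.
Divisors of 120: 1, 2, 3, 4, 5, 6, 8, 10, 12, 15, 20, 24, 30, 40, 60, 120.
Evaluate successive powers at the divisors of 120:
125^1 ≡ 125
125^2 ≡ 38
125^3 ≡ 31
125^4 ≡ 14
125^5 ≡ 34
125^6 ≡ 103
125^8 ≡ 53
125^10 ≡ 12
125^12 ≡ 27
125^15 ≡ 122
125^20 ≡ 1
Therefore the multiplicative order of 125 modulo 143 is 20.

20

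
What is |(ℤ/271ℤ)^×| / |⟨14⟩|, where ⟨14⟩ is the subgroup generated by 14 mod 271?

By Lagrange's theorem, ord_271(14) divides φ(271) = 271 − 1 = 270 = 2 · 3^3 · 5.
Divisors of 270: 1, 2, 3, 5, 6, 9, 10, 15, 18, 27, 30, 45, 54, 90, 135, 270.
Test each divisor d:
14^1 ≡ 14
14^2 ≡ 196
14^3 ≡ 34
14^5 ≡ 160
14^6 ≡ 72
14^9 ≡ 9
14^10 ≡ 126
14^15 ≡ 106
14^18 ≡ 81
14^27 ≡ 187
14^30 ≡ 125
14^45 ≡ 242
14^54 ≡ 10
14^90 ≡ 28
14^135 ≡ 1
The order of 14 is 135, so the subgroup it generates has 135 elements.
[(Z/271Z)^× : ⟨14⟩] = 270/135 = 2.

2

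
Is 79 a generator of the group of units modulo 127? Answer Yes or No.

No

φ(127) = 127 − 1 = 126 = 2 · 3^2 · 7.
Test 79^(126/q) mod 127 for each prime factor q of 126:
79^63 ≡ 1 (mod 127)  [q = 2: ≡ 1 ✗]
79^42 ≡ 107 (mod 127)  [q = 3: ≢ 1 ✓]
79^18 ≡ 16 (mod 127)  [q = 7: ≢ 1 ✓]
79^63 ≡ 1 shows ord(79) | 63, strictly less than φ(127); not a primitive root.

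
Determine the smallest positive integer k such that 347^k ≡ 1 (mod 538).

The order of 347 must divide φ(538) = φ(2)·φ(269) = 1·268 = 268 = 2^2 · 67.
Divisors of 268: 1, 2, 4, 67, 134, 268.
Compute 347^d (mod 538) for the divisors d until we hit 1:
347^1 ≡ 347 (mod 538)
347^2 ≡ 435 (mod 538)
347^4 ≡ 387 (mod 538)
347^67 ≡ 1 (mod 538) ✓
Therefore the multiplicative order of 347 modulo 538 is 67.

67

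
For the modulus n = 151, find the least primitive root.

φ(151) = 151 − 1 = 150 = 2 · 3 · 5^2.
Test candidates g = 2, 3, … against the prime factors q ∈ {2, 3, 5} of φ(151): g is a generator iff g^(150/q) ≢ 1 for every such q.
g = 2: 2^75 ≡ 1 — hits 1, so not a primitive root.
g = 3: 3^75 ≡ 150; 3^50 ≡ 1 — hits 1, so not a primitive root.
g = 4: 4^75 ≡ 1 — hits 1, so not a primitive root.
g = 5: 5^75 ≡ 1 — hits 1, so not a primitive root.
g = 6: 6^75 ≡ 150; 6^50 ≡ 32; 6^30 ≡ 59 — none is 1, so 6 is a primitive root.
So 6 is the smallest generator of (Z/151Z)^×.

6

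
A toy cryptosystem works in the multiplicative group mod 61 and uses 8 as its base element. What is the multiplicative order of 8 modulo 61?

20

ord(8) | φ(61) = 61 − 1 = 60 = 2^2 · 3 · 5.
Divisors of 60: 1, 2, 3, 4, 5, 6, 10, 12, 15, 20, 30, 60.
Evaluate successive powers at the divisors of 60:
8^1 ≡ 8 (mod 61)
8^2 ≡ 3 (mod 61)
8^3 ≡ 24 (mod 61)
8^4 ≡ 9 (mod 61)
8^5 ≡ 11 (mod 61)
8^6 ≡ 27 (mod 61)
8^10 ≡ 60 (mod 61)
8^12 ≡ 58 (mod 61)
8^15 ≡ 50 (mod 61)
8^20 ≡ 1 (mod 61) ✓
The smallest such exponent is 20, so the order of 8 is 20.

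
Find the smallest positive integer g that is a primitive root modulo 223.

3

φ(223) = 223 − 1 = 222 = 2 · 3 · 37.
g is a primitive root iff g^(222/q) ≢ 1 (mod 223) for each prime q ∈ {2, 3, 37}.
g = 2: 2^111 ≡ 1 — hits 1, so not a primitive root.
g = 3: 3^111 ≡ 222; 3^74 ≡ 183; 3^6 ≡ 60 — none is 1, so 3 is a primitive root.
Hence the least primitive root of 223 is 3.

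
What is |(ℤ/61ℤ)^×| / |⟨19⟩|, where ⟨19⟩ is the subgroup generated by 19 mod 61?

Since 19 ∈ (Z/61Z)^×, its order divides φ(61) = 61 − 1 = 60 = 2^2 · 3 · 5.
Divisors of 60: 1, 2, 3, 4, 5, 6, 10, 12, 15, 20, 30, 60.
Check 19^d mod 61 for each divisor in increasing order:
19^1 ≡ 19
19^2 ≡ 56
19^3 ≡ 27
19^4 ≡ 25
19^5 ≡ 48
19^6 ≡ 58
19^10 ≡ 47
19^12 ≡ 9
19^15 ≡ 60
19^20 ≡ 13
19^30 ≡ 1
The order of 19 is 30, so the subgroup it generates has 30 elements.
Index = |(Z/61Z)^×| / |⟨19⟩| = 60 / 30 = 2.

2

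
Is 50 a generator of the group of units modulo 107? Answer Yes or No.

φ(107) = 107 − 1 = 106 = 2 · 53.
An element g generates (Z/107Z)^× iff g^(106/q) ≢ 1 (mod 107) for each prime q ∈ {2, 53}.
50^53 ≡ 106 (mod 107)  [q = 2: ≢ 1 ✓]
50^2 ≡ 39 (mod 107)  [q = 53: ≢ 1 ✓]
Every test exponent gives a nontrivial residue, hence 50 generates the full group.

Yes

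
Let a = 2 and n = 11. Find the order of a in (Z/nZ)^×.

10

ord(2) | φ(11) = 11 − 1 = 10 = 2 · 5.
Divisors of 10: 1, 2, 5, 10.
Test each divisor d:
2^1 ≡ 2 (mod 11)
2^2 ≡ 4 (mod 11)
2^5 ≡ 10 (mod 11)
2^10 ≡ 1 (mod 11) ✓
The smallest such exponent is 10, so the order of 2 is 10.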